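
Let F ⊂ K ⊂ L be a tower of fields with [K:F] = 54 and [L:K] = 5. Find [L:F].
[L:F] = 270

The tower law says that for any tower of field extensions F ⊂ K ⊂ L with finite degrees, [L:F] = [L:K] · [K:F]. Here this gives [L:F] = 5 · 54 = 270.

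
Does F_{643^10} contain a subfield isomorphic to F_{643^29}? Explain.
No: F_{643^29} is not a subfield of F_{643^10}

F_{p^m} embeds in F_{p^n} iff m | n. Here 29 ∤ 10 (since 10 = 0·29 + 10 with remainder 10 ≠ 0), so F_{643^29} is not a subfield of F_{643^10}. Equivalently: if it were, the tower law would give 29 = [F_{643^29}:F_643] dividing [F_{643^10}:F_643] = 10, contradiction.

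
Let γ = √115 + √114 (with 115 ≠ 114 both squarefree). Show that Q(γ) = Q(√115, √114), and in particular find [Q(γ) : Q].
[Q(γ) : Q] = 4 (equivalently, Q(γ) = Q(√115, √114))

Obviously Q(γ) ⊆ Q(√115, √114), and [Q(√115, √114):Q] = 4 (since 115, 114 are distinct squarefree integers > 1 with 13110 not a perfect square). To show equality we compute the minimal polynomial of γ. From γ = √115 + √114: γ^2 = 115 + 2√(13110) + 114 = 229 + 2√(13110), so γ^2 - 229 = 2√(13110); squaring, (γ^2 - 229)^2 = 4·13110, i.e. γ^4 - 458γ^2 + 52441 - 52440 = 0, i.e. γ^4 - 458γ^2 + 1 = 0. So γ is a root of x^4 - 458x^2 + 1. This polynomial is irreducible over Q: it has no rational root (each ±√115 ± √114 is irrational), and any factorization into two quadratics over Q would force √(13110) ∈ Q (pairing opposite roots) or √115, √114 ∈ Q (other pairings), all impossible. Hence [Q(γ):Q] = 4 = [Q(√115, √114):Q], so Q(γ) = Q(√115, √114).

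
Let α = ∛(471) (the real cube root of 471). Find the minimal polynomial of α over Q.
m_α(x) = x^3 - 471

α satisfies α^3 = 471, so x^3 - 471 annihilates α. By the rational root test, a rational root p/q (in lowest terms) of x^3 - 471 would satisfy p^3 = 471 q^3, forcing q = 1 and p^3 = 471; but 471 is not a perfect cube, contradiction. A monic cubic over Q with no rational root is irreducible (any nontrivial factorization would include a linear factor). Hence x^3 - 471 is the minimal polynomial of α, and in particular [Q(α):Q] = 3.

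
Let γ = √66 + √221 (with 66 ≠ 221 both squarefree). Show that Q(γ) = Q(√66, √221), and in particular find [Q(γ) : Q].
[Q(γ) : Q] = 4 (equivalently, Q(γ) = Q(√66, √221))

Obviously Q(γ) ⊆ Q(√66, √221), and [Q(√66, √221):Q] = 4 (since 66, 221 are distinct squarefree integers > 1 with 14586 not a perfect square). To show equality we compute the minimal polynomial of γ. From γ = √66 + √221: γ^2 = 66 + 2√(14586) + 221 = 287 + 2√(14586), so γ^2 - 287 = 2√(14586); squaring, (γ^2 - 287)^2 = 4·14586, i.e. γ^4 - 574γ^2 + 82369 - 58344 = 0, i.e. γ^4 - 574γ^2 + 24025 = 0. So γ is a root of x^4 - 574x^2 + 24025. This polynomial is irreducible over Q: it has no rational root (each ±√66 ± √221 is irrational), and any factorization into two quadratics over Q would force √(14586) ∈ Q (pairing opposite roots) or √66, √221 ∈ Q (other pairings), all impossible. Hence [Q(γ):Q] = 4 = [Q(√66, √221):Q], so Q(γ) = Q(√66, √221).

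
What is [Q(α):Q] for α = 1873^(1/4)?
[Q(α):Q] = 4

α is a root of x^4 - 1873. By Eisenstein's criterion at the prime p = 1873 (which divides the constant term 1873 but p^2 = 3508129 does not, since 1873 is squarefree), x^4 - 1873 is irreducible over Q. Hence [Q(α):Q] = 4.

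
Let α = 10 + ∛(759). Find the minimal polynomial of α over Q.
m_α(x) = x^3 - 30x^2 + 300x - 1759

Set β = α - 10 = ∛(759), so β^3 = 759. Then (α - 10)^3 - 759 = 0, i.e. α is a root of g(x) = (x - 10)^3 - 759 = x^3 - 30x^2 + 300x - 1759. Since g(x) = h(x - 10) where h(x) = x^3 - 759, and h is irreducible over Q (because 759 is not a perfect cube, so h has no rational root, and a monic cubic with no rational root is irreducible), g is also irreducible (irreducibility is preserved under the substitution x → x - 10). Hence m_α(x) = x^3 - 30x^2 + 300x - 1759.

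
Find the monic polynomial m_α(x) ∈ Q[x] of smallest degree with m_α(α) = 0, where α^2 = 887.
m_α(x) = x^2 - 887

α satisfies α^2 - 887 = 0, so x^2 - 887 annihilates α. Since d = 887 is squarefree and ≠ 1, it is not a perfect square in Q, so x^2 - 887 has no rational root and is therefore irreducible over Q (a degree-2 polynomial over a field is irreducible iff it has no root). Hence m_α(x) = x^2 - 887.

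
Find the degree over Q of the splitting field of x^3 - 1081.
[K : Q] = 6

The roots of x^3 - 1081 are ∛1081, ω∛1081, ω^2∛1081 where ω = e^(2πi/3) is a primitive cube root of unity, so K = Q(∛1081, ω). Now [Q(∛1081):Q] = 3 (since 1081 is not a perfect cube, x^3 - 1081 is irreducible) and [Q(ω):Q] = 2. Both 2 and 3 divide [K:Q], and [K:Q] ≤ 3·2 = 6, so [K:Q] = 6. (Equivalently: Q(∛1081) ⊂ R but ω ∉ R, so [K : Q(∛1081)] = 2.)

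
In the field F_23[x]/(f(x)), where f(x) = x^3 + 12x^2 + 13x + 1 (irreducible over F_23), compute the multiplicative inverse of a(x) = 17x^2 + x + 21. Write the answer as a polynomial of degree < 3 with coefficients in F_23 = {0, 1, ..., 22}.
a(x)^(-1) ≡ 15x + 10 (mod f(x))

Since f is irreducible over F_23, F_23[x]/(f) is a field and a(x) ≠ 0 has an inverse. Apply the extended Euclidean algorithm to f(x) and a(x) in F_23[x]: f(x) = (19x + 5)·a(x) + (11). The last nonzero remainder is the constant 11 = gcd(f, a) in F_23. Back-substituting through the division chain expresses 11 = s(x)·a(x) + t(x)·f(x) with s(x) ≡ 4x + 18 (mod f), so (4x + 18)·a(x) ≡ 11 (mod f). Multiplying by 11^(-1) ≡ 21 in F_23 gives a(x)^(-1) ≡ 21·(4x + 18) ≡ 15x + 10 (mod f). Check: (17x^2 + x + 21)·(15x + 10) = 2x^3 + x^2 + 3x + 3 ≡ 1 (mod x^3 + 12x^2 + 13x + 1).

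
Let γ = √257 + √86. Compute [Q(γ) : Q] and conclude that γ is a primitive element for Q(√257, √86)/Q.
[Q(γ) : Q] = 4 (equivalently, Q(γ) = Q(√257, √86))

Obviously Q(γ) ⊆ Q(√257, √86), and [Q(√257, √86):Q] = 4 (since 257, 86 are distinct squarefree integers > 1 with 22102 not a perfect square). To show equality we compute the minimal polynomial of γ. From γ = √257 + √86: γ^2 = 257 + 2√(22102) + 86 = 343 + 2√(22102), so γ^2 - 343 = 2√(22102); squaring, (γ^2 - 343)^2 = 4·22102, i.e. γ^4 - 686γ^2 + 117649 - 88408 = 0, i.e. γ^4 - 686γ^2 + 29241 = 0. So γ is a root of x^4 - 686x^2 + 29241. This polynomial is irreducible over Q: it has no rational root (each ±√257 ± √86 is irrational), and any factorization into two quadratics over Q would force √(22102) ∈ Q (pairing opposite roots) or √257, √86 ∈ Q (other pairings), all impossible. Hence [Q(γ):Q] = 4 = [Q(√257, √86):Q], so Q(γ) = Q(√257, √86).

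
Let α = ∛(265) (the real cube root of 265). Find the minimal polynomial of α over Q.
m_α(x) = x^3 - 265

α satisfies α^3 = 265, so x^3 - 265 annihilates α. By the rational root test, a rational root p/q (in lowest terms) of x^3 - 265 would satisfy p^3 = 265 q^3, forcing q = 1 and p^3 = 265; but 265 is not a perfect cube, contradiction. A monic cubic over Q with no rational root is irreducible (any nontrivial factorization would include a linear factor). Hence x^3 - 265 is the minimal polynomial of α, and in particular [Q(α):Q] = 3.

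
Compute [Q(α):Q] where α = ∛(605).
[Q(α):Q] = 3

The minimal polynomial of α is x^3 - 605, irreducible over Q since 605 is not a perfect cube (so x^3 - 605 has no rational root). Hence [Q(α):Q] = deg(m_α) = 3.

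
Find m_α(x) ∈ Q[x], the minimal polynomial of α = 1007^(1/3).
m_α(x) = x^3 - 1007

α satisfies α^3 = 1007, so x^3 - 1007 annihilates α. By the rational root test, a rational root p/q (in lowest terms) of x^3 - 1007 would satisfy p^3 = 1007 q^3, forcing q = 1 and p^3 = 1007; but 1007 is not a perfect cube, contradiction. A monic cubic over Q with no rational root is irreducible (any nontrivial factorization would include a linear factor). Hence x^3 - 1007 is the minimal polynomial of α, and in particular [Q(α):Q] = 3.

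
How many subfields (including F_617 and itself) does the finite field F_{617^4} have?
F_{617^4} has 3 subfields

The subfields of F_{p^n} are exactly the fields F_{p^d} for d | n (each is the fixed field of the unique index-d subgroup of Gal(F_{p^n}/F_p) ≅ Z/nZ). The divisors of n = 4 are {1, 2, 4}, giving 3 subfields: F_{617^1}, F_{617^2}, F_{617^4}.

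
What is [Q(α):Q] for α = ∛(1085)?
[Q(α):Q] = 3

The minimal polynomial of α is x^3 - 1085, irreducible over Q since 1085 is not a perfect cube (so x^3 - 1085 has no rational root). Hence [Q(α):Q] = deg(m_α) = 3.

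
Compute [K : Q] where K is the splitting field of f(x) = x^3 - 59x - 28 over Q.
[K : Q] = 6

By the rational root test, any rational root of the monic integer polynomial f(x) = x^3 - 59x - 28 must be an integer dividing the constant term -28, i.e. one of ±{1, 2, 4, 7, 14, 28}. Evaluating: f(1) = -86, f(-1) = 30, f(2) = -138, f(-2) = 82, f(4) = -200, f(-4) = 144, f(7) = -98, f(-7) = 42, f(14) = 1890, f(-14) = -1946, f(28) = 20272, f(-28) = -20328; none is 0, so f has no rational root and is therefore irreducible over Q (a cubic with no linear factor over a field is irreducible). For an irreducible cubic, the Galois group is A_3 or S_3 according as the discriminant disc(f) = -4a^3 - 27b^2 = -4·(-59)^3 - 27·(-28)^2 = 800348 is or is not a square in Q. Here disc(f) = 800348 is not a perfect square in Q, so the Galois group of f over Q is not contained in A_3 and must be all of S_3. The splitting field has degree |S_3| = 6 over Q, so [K : Q] = 6.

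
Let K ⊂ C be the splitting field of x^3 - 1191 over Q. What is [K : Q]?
[K : Q] = 6

The roots of x^3 - 1191 are ∛1191, ω∛1191, ω^2∛1191 where ω = e^(2πi/3) is a primitive cube root of unity, so K = Q(∛1191, ω). Now [Q(∛1191):Q] = 3 (since 1191 is not a perfect cube, x^3 - 1191 is irreducible) and [Q(ω):Q] = 2. Both 2 and 3 divide [K:Q], and [K:Q] ≤ 3·2 = 6, so [K:Q] = 6. (Equivalently: Q(∛1191) ⊂ R but ω ∉ R, so [K : Q(∛1191)] = 2.)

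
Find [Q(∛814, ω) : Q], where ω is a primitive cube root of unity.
[Q(∛814, ω) : Q] = 6

[Q(∛814):Q] = 3 (min poly x^3 - 814, irreducible since 814 is not a perfect cube). [Q(ω):Q] = 2 (min poly x^2 + x + 1). Since Q(∛814) ⊂ R and ω ∉ R, we have ω ∉ Q(∛814), so x^2 + x + 1 remains irreducible over Q(∛814) and [Q(∛814, ω) : Q(∛814)] = 2. By the tower law, [Q(∛814, ω) : Q] = 3 · 2 = 6. (In fact Q(∛814, ω) is the splitting field of x^3 - 814 over Q.)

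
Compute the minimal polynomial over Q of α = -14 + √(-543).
m_α(x) = x^2 + 28x + 739

From α + 14 = √(-543), squaring gives (α + 14)^2 = -543, i.e. α^2 + 28α + 196 = -543, so α^2 + 28α + 739 = 0. The discriminant of x^2 + 28x + 739 is (28)^2 - 4·(739) = 784 - 2956 = -2172, and 4·(-543) is not a perfect square in Q since -543 is squarefree and ≠ 1. Hence x^2 + 28x + 739 is irreducible over Q and is the minimal polynomial of α.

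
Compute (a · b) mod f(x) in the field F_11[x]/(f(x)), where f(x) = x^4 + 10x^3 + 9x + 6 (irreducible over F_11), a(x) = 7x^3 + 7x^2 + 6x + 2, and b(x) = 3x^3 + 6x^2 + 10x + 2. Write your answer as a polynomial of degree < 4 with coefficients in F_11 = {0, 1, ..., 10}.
a · b ≡ 8x^3 + 7x^2 + 7 (mod f(x))

Multiply in F_11[x]: a(x)·b(x) = (7x^3 + 7x^2 + 6x + 2)·(3x^3 + 6x^2 + 10x + 2) = 10x^6 + 8x^5 + 9x^4 + 5x^3 + 9x^2 + 10x + 4. This has degree ≥ 4, so divide by f(x) over F_11: 10x^6 + 8x^5 + 9x^4 + 5x^3 + 9x^2 + 10x + 4 = (10x^2 + 7x + 5)·(x^4 + 10x^3 + 9x + 6) + (8x^3 + 7x^2 + 7). Hence a·b ≡ 8x^3 + 7x^2 + 7 (mod f). (F_11[x]/(f) is a field with 11^4 = 14641 elements since f is irreducible of degree 4.)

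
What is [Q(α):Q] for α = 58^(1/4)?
[Q(α):Q] = 4

α is a root of x^4 - 58. By Eisenstein's criterion at the prime p = 2 (which divides the constant term 58 but p^2 = 4 does not, since 58 is squarefree), x^4 - 58 is irreducible over Q. Hence [Q(α):Q] = 4.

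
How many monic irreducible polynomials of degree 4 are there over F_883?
There are 151978539258 monic irreducible polynomials of degree 4 over F_883

Each element of F_{883^4} that lies in no proper subfield is a root of exactly one monic irreducible of degree 4 over F_883, and each such polynomial has 4 distinct roots in F_{883^4}. By Möbius inversion the count is N_883(4) = (1/4) Σ_{d|4} μ(4/d) · 883^d = (1/4)(μ(4)·883^1 + μ(2)·883^2 + μ(1)·883^4) = 607914157032/4 = 151978539258.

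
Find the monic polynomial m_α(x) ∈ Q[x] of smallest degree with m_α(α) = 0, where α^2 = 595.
m_α(x) = x^2 - 595

α satisfies α^2 - 595 = 0, so x^2 - 595 annihilates α. Since d = 595 is squarefree and ≠ 1, it is not a perfect square in Q, so x^2 - 595 has no rational root and is therefore irreducible over Q (a degree-2 polynomial over a field is irreducible iff it has no root). Hence m_α(x) = x^2 - 595.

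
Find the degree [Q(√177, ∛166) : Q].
[Q(√177, ∛166) : Q] = 6

Let L = Q(√177, ∛166). Since Q(√177) ⊂ L and [Q(√177):Q] = 2, the tower law gives 2 | [L:Q]. Likewise Q(∛166) ⊂ L with [Q(∛166):Q] = 3 (because 166 is not a perfect cube), so 3 | [L:Q]. As gcd(2,3) = 1, [L:Q] is divisible by 6. Conversely L is generated over Q by √177 and ∛166, so [L:Q] ≤ 2·3 = 6. Therefore [Q(√177, ∛166) : Q] = 6.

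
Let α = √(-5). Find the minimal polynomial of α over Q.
m_α(x) = x^2 + 5

α satisfies α^2 + 5 = 0, so x^2 + 5 annihilates α. Since d = -5 is squarefree and ≠ 1, it is not a perfect square in Q, so x^2 + 5 has no rational root and is therefore irreducible over Q (a degree-2 polynomial over a field is irreducible iff it has no root). Hence m_α(x) = x^2 + 5.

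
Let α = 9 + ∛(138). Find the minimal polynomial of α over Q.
m_α(x) = x^3 - 27x^2 + 243x - 867

Set β = α - 9 = ∛(138), so β^3 = 138. Then (α - 9)^3 - 138 = 0, i.e. α is a root of g(x) = (x - 9)^3 - 138 = x^3 - 27x^2 + 243x - 867. Since g(x) = h(x - 9) where h(x) = x^3 - 138, and h is irreducible over Q (because 138 is not a perfect cube, so h has no rational root, and a monic cubic with no rational root is irreducible), g is also irreducible (irreducibility is preserved under the substitution x → x - 9). Hence m_α(x) = x^3 - 27x^2 + 243x - 867.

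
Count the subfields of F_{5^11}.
F_{5^11} has 2 subfields

The subfields of F_{p^n} are exactly the fields F_{p^d} for d | n (each is the fixed field of the unique index-d subgroup of Gal(F_{p^n}/F_p) ≅ Z/nZ). The divisors of n = 11 are {1, 11}, giving 2 subfields: F_{5^1}, F_{5^11}.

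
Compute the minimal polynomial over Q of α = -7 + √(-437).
m_α(x) = x^2 + 14x + 486

From α + 7 = √(-437), squaring gives (α + 7)^2 = -437, i.e. α^2 + 14α + 49 = -437, so α^2 + 14α + 486 = 0. The discriminant of x^2 + 14x + 486 is (14)^2 - 4·(486) = 196 - 1944 = -1748, and 4·(-437) is not a perfect square in Q since -437 is squarefree and ≠ 1. Hence x^2 + 14x + 486 is irreducible over Q and is the minimal polynomial of α.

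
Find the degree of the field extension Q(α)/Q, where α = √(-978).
[Q(α):Q] = 2

[Q(α):Q] equals the degree of the minimal polynomial of α. Here α^2 = -978 and x^2 + 978 is irreducible (d = -978 is squarefree, ≠ 1, hence not a square), so deg(m_α) = 2. Thus [Q(α):Q] = 2.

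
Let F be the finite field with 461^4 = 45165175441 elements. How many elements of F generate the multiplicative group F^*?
There are φ(45165175440) = 8976844800 primitive elements

F_q^* is cyclic of order q - 1 = 45165175440. A cyclic group of order m has exactly φ(m) generators. Here m = 45165175440 = 2^4 · 3 · 5 · 7 · 11 · 23 · 106261, so the number of primitive elements is φ(45165175440) = 8976844800.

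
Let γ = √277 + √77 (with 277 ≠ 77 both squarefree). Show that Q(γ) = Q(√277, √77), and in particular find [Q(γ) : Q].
[Q(γ) : Q] = 4 (equivalently, Q(γ) = Q(√277, √77))

Obviously Q(γ) ⊆ Q(√277, √77), and [Q(√277, √77):Q] = 4 (since 277, 77 are distinct squarefree integers > 1 with 21329 not a perfect square). To show equality we compute the minimal polynomial of γ. From γ = √277 + √77: γ^2 = 277 + 2√(21329) + 77 = 354 + 2√(21329), so γ^2 - 354 = 2√(21329); squaring, (γ^2 - 354)^2 = 4·21329, i.e. γ^4 - 708γ^2 + 125316 - 85316 = 0, i.e. γ^4 - 708γ^2 + 40000 = 0. So γ is a root of x^4 - 708x^2 + 40000. This polynomial is irreducible over Q: it has no rational root (each ±√277 ± √77 is irrational), and any factorization into two quadratics over Q would force √(21329) ∈ Q (pairing opposite roots) or √277, √77 ∈ Q (other pairings), all impossible. Hence [Q(γ):Q] = 4 = [Q(√277, √77):Q], so Q(γ) = Q(√277, √77).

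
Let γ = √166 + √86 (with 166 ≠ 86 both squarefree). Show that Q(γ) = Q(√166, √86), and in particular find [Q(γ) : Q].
[Q(γ) : Q] = 4 (equivalently, Q(γ) = Q(√166, √86))

Obviously Q(γ) ⊆ Q(√166, √86), and [Q(√166, √86):Q] = 4 (since 166, 86 are distinct squarefree integers > 1 with 14276 not a perfect square). To show equality we compute the minimal polynomial of γ. From γ = √166 + √86: γ^2 = 166 + 2√(14276) + 86 = 252 + 2√(14276), so γ^2 - 252 = 2√(14276); squaring, (γ^2 - 252)^2 = 4·14276, i.e. γ^4 - 504γ^2 + 63504 - 57104 = 0, i.e. γ^4 - 504γ^2 + 6400 = 0. So γ is a root of x^4 - 504x^2 + 6400. This polynomial is irreducible over Q: it has no rational root (each ±√166 ± √86 is irrational), and any factorization into two quadratics over Q would force √(14276) ∈ Q (pairing opposite roots) or √166, √86 ∈ Q (other pairings), all impossible. Hence [Q(γ):Q] = 4 = [Q(√166, √86):Q], so Q(γ) = Q(√166, √86).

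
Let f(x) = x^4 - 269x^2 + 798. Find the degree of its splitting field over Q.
[K : Q] = 4

Solving the quadratic in x^2: x^2 = (269 ± √(269^2 - 4·798))/2 = (269 ± √69169)/2 = (269 ± 263)/2, giving x^2 = 266 or x^2 = 3. So f(x) = (x^2 - 266)(x^2 - 3) and the roots of f are ±√266, ±√3. Hence the splitting field is K = Q(√266, √3). Since 266 and 3 are distinct squarefree integers > 1, their product 798 is not a perfect square, so √3 ∉ Q(√266). By the tower law [K:Q] = [Q(√266,√3):Q(√266)] · [Q(√266):Q] = 2 · 2 = 4.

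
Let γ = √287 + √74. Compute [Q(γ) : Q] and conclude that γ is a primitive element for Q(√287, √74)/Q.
[Q(γ) : Q] = 4 (equivalently, Q(γ) = Q(√287, √74))

Obviously Q(γ) ⊆ Q(√287, √74), and [Q(√287, √74):Q] = 4 (since 287, 74 are distinct squarefree integers > 1 with 21238 not a perfect square). To show equality we compute the minimal polynomial of γ. From γ = √287 + √74: γ^2 = 287 + 2√(21238) + 74 = 361 + 2√(21238), so γ^2 - 361 = 2√(21238); squaring, (γ^2 - 361)^2 = 4·21238, i.e. γ^4 - 722γ^2 + 130321 - 84952 = 0, i.e. γ^4 - 722γ^2 + 45369 = 0. So γ is a root of x^4 - 722x^2 + 45369. This polynomial is irreducible over Q: it has no rational root (each ±√287 ± √74 is irrational), and any factorization into two quadratics over Q would force √(21238) ∈ Q (pairing opposite roots) or √287, √74 ∈ Q (other pairings), all impossible. Hence [Q(γ):Q] = 4 = [Q(√287, √74):Q], so Q(γ) = Q(√287, √74).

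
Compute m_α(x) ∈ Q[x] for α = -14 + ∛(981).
m_α(x) = x^3 + 42x^2 + 588x + 1763

Set β = α + 14 = ∛(981), so β^3 = 981. Then (α + 14)^3 - 981 = 0, i.e. α is a root of g(x) = (x + 14)^3 - 981 = x^3 + 42x^2 + 588x + 1763. Since g(x) = h(x + 14) where h(x) = x^3 - 981, and h is irreducible over Q (because 981 is not a perfect cube, so h has no rational root, and a monic cubic with no rational root is irreducible), g is also irreducible (irreducibility is preserved under the substitution x → x + 14). Hence m_α(x) = x^3 + 42x^2 + 588x + 1763.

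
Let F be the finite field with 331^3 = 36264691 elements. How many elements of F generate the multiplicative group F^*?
There are φ(36264690) = 7534080 primitive elements

F_q^* is cyclic of order q - 1 = 36264690. A cyclic group of order m has exactly φ(m) generators. Here m = 36264690 = 2 · 3^2 · 5 · 7 · 11 · 5233, so the number of primitive elements is φ(36264690) = 7534080.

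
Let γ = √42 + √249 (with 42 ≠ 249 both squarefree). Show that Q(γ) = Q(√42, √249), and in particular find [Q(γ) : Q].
[Q(γ) : Q] = 4 (equivalently, Q(γ) = Q(√42, √249))

Obviously Q(γ) ⊆ Q(√42, √249), and [Q(√42, √249):Q] = 4 (since 42, 249 are distinct squarefree integers > 1 with 10458 not a perfect square). To show equality we compute the minimal polynomial of γ. From γ = √42 + √249: γ^2 = 42 + 2√(10458) + 249 = 291 + 2√(10458), so γ^2 - 291 = 2√(10458); squaring, (γ^2 - 291)^2 = 4·10458, i.e. γ^4 - 582γ^2 + 84681 - 41832 = 0, i.e. γ^4 - 582γ^2 + 42849 = 0. So γ is a root of x^4 - 582x^2 + 42849. This polynomial is irreducible over Q: it has no rational root (each ±√42 ± √249 is irrational), and any factorization into two quadratics over Q would force √(10458) ∈ Q (pairing opposite roots) or √42, √249 ∈ Q (other pairings), all impossible. Hence [Q(γ):Q] = 4 = [Q(√42, √249):Q], so Q(γ) = Q(√42, √249).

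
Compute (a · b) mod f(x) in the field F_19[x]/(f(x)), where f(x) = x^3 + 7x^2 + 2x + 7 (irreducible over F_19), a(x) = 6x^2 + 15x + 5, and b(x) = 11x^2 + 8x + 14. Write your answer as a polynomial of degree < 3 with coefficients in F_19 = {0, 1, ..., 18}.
a · b ≡ 8x^2 + x + 8 (mod f(x))

Multiply in F_19[x]: a(x)·b(x) = (6x^2 + 15x + 5)·(11x^2 + 8x + 14) = 9x^4 + 4x^3 + 12x^2 + 3x + 13. This has degree ≥ 3, so divide by f(x) over F_19: 9x^4 + 4x^3 + 12x^2 + 3x + 13 = (9x + 17)·(x^3 + 7x^2 + 2x + 7) + (8x^2 + x + 8). Hence a·b ≡ 8x^2 + x + 8 (mod f). (F_19[x]/(f) is a field with 19^3 = 6859 elements since f is irreducible of degree 3.)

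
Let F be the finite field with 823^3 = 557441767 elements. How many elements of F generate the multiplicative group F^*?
There are φ(557441766) = 154224000 primitive elements

F_q^* is cyclic of order q - 1 = 557441766. A cyclic group of order m has exactly φ(m) generators. Here m = 557441766 = 2 · 3^2 · 7 · 43 · 137 · 751, so the number of primitive elements is φ(557441766) = 154224000.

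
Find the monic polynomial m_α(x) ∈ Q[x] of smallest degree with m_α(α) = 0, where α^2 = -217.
m_α(x) = x^2 + 217

α satisfies α^2 + 217 = 0, so x^2 + 217 annihilates α. Since d = -217 is squarefree and ≠ 1, it is not a perfect square in Q, so x^2 + 217 has no rational root and is therefore irreducible over Q (a degree-2 polynomial over a field is irreducible iff it has no root). Hence m_α(x) = x^2 + 217.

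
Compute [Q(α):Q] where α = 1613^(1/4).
[Q(α):Q] = 4

α is a root of x^4 - 1613. By Eisenstein's criterion at the prime p = 1613 (which divides the constant term 1613 but p^2 = 2601769 does not, since 1613 is squarefree), x^4 - 1613 is irreducible over Q. Hence [Q(α):Q] = 4.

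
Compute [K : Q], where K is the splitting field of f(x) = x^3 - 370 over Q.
[K : Q] = 6

The roots of x^3 - 370 are ∛370, ω∛370, ω^2∛370 where ω = e^(2πi/3) is a primitive cube root of unity, so K = Q(∛370, ω). Now [Q(∛370):Q] = 3 (since 370 is not a perfect cube, x^3 - 370 is irreducible) and [Q(ω):Q] = 2. Both 2 and 3 divide [K:Q], and [K:Q] ≤ 3·2 = 6, so [K:Q] = 6. (Equivalently: Q(∛370) ⊂ R but ω ∉ R, so [K : Q(∛370)] = 2.)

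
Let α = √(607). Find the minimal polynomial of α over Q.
m_α(x) = x^2 - 607

α satisfies α^2 - 607 = 0, so x^2 - 607 annihilates α. Since d = 607 is squarefree and ≠ 1, it is not a perfect square in Q, so x^2 - 607 has no rational root and is therefore irreducible over Q (a degree-2 polynomial over a field is irreducible iff it has no root). Hence m_α(x) = x^2 - 607.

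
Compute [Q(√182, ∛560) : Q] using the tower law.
[Q(√182, ∛560) : Q] = 6

Let L = Q(√182, ∛560). Since Q(√182) ⊂ L and [Q(√182):Q] = 2, the tower law gives 2 | [L:Q]. Likewise Q(∛560) ⊂ L with [Q(∛560):Q] = 3 (because 560 is not a perfect cube), so 3 | [L:Q]. As gcd(2,3) = 1, [L:Q] is divisible by 6. Conversely L is generated over Q by √182 and ∛560, so [L:Q] ≤ 2·3 = 6. Therefore [Q(√182, ∛560) : Q] = 6.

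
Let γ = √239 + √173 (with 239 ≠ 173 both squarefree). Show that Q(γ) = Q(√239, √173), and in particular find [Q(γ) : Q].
[Q(γ) : Q] = 4 (equivalently, Q(γ) = Q(√239, √173))

Obviously Q(γ) ⊆ Q(√239, √173), and [Q(√239, √173):Q] = 4 (since 239, 173 are distinct squarefree integers > 1 with 41347 not a perfect square). To show equality we compute the minimal polynomial of γ. From γ = √239 + √173: γ^2 = 239 + 2√(41347) + 173 = 412 + 2√(41347), so γ^2 - 412 = 2√(41347); squaring, (γ^2 - 412)^2 = 4·41347, i.e. γ^4 - 824γ^2 + 169744 - 165388 = 0, i.e. γ^4 - 824γ^2 + 4356 = 0. So γ is a root of x^4 - 824x^2 + 4356. This polynomial is irreducible over Q: it has no rational root (each ±√239 ± √173 is irrational), and any factorization into two quadratics over Q would force √(41347) ∈ Q (pairing opposite roots) or √239, √173 ∈ Q (other pairings), all impossible. Hence [Q(γ):Q] = 4 = [Q(√239, √173):Q], so Q(γ) = Q(√239, √173).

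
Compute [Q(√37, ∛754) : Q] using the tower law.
[Q(√37, ∛754) : Q] = 6

Let L = Q(√37, ∛754). Since Q(√37) ⊂ L and [Q(√37):Q] = 2, the tower law gives 2 | [L:Q]. Likewise Q(∛754) ⊂ L with [Q(∛754):Q] = 3 (because 754 is not a perfect cube), so 3 | [L:Q]. As gcd(2,3) = 1, [L:Q] is divisible by 6. Conversely L is generated over Q by √37 and ∛754, so [L:Q] ≤ 2·3 = 6. Therefore [Q(√37, ∛754) : Q] = 6.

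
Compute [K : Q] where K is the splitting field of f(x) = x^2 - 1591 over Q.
[K : Q] = 2

f(x) = x^2 - 1591 factors as (x - √1591)(x + √1591). The splitting field is K = Q(√1591). Since 1591 is squarefree and > 1, it is not a perfect square, so x^2 - 1591 is irreducible over Q and [Q(√1591) : Q] = 2. Hence [K : Q] = 2.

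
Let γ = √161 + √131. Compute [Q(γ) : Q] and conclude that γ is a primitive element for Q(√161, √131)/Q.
[Q(γ) : Q] = 4 (equivalently, Q(γ) = Q(√161, √131))

Obviously Q(γ) ⊆ Q(√161, √131), and [Q(√161, √131):Q] = 4 (since 161, 131 are distinct squarefree integers > 1 with 21091 not a perfect square). To show equality we compute the minimal polynomial of γ. From γ = √161 + √131: γ^2 = 161 + 2√(21091) + 131 = 292 + 2√(21091), so γ^2 - 292 = 2√(21091); squaring, (γ^2 - 292)^2 = 4·21091, i.e. γ^4 - 584γ^2 + 85264 - 84364 = 0, i.e. γ^4 - 584γ^2 + 900 = 0. So γ is a root of x^4 - 584x^2 + 900. This polynomial is irreducible over Q: it has no rational root (each ±√161 ± √131 is irrational), and any factorization into two quadratics over Q would force √(21091) ∈ Q (pairing opposite roots) or √161, √131 ∈ Q (other pairings), all impossible. Hence [Q(γ):Q] = 4 = [Q(√161, √131):Q], so Q(γ) = Q(√161, √131).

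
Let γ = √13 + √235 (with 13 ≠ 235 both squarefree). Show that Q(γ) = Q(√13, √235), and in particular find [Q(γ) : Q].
[Q(γ) : Q] = 4 (equivalently, Q(γ) = Q(√13, √235))

Obviously Q(γ) ⊆ Q(√13, √235), and [Q(√13, √235):Q] = 4 (since 13, 235 are distinct squarefree integers > 1 with 3055 not a perfect square). To show equality we compute the minimal polynomial of γ. From γ = √13 + √235: γ^2 = 13 + 2√(3055) + 235 = 248 + 2√(3055), so γ^2 - 248 = 2√(3055); squaring, (γ^2 - 248)^2 = 4·3055, i.e. γ^4 - 496γ^2 + 61504 - 12220 = 0, i.e. γ^4 - 496γ^2 + 49284 = 0. So γ is a root of x^4 - 496x^2 + 49284. This polynomial is irreducible over Q: it has no rational root (each ±√13 ± √235 is irrational), and any factorization into two quadratics over Q would force √(3055) ∈ Q (pairing opposite roots) or √13, √235 ∈ Q (other pairings), all impossible. Hence [Q(γ):Q] = 4 = [Q(√13, √235):Q], so Q(γ) = Q(√13, √235).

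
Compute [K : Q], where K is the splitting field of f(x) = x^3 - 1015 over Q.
[K : Q] = 6

The roots of x^3 - 1015 are ∛1015, ω∛1015, ω^2∛1015 where ω = e^(2πi/3) is a primitive cube root of unity, so K = Q(∛1015, ω). Now [Q(∛1015):Q] = 3 (since 1015 is not a perfect cube, x^3 - 1015 is irreducible) and [Q(ω):Q] = 2. Both 2 and 3 divide [K:Q], and [K:Q] ≤ 3·2 = 6, so [K:Q] = 6. (Equivalently: Q(∛1015) ⊂ R but ω ∉ R, so [K : Q(∛1015)] = 2.)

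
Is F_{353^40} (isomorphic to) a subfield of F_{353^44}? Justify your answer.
No: F_{353^40} is not a subfield of F_{353^44}

F_{p^m} embeds in F_{p^n} iff m | n. Here 40 ∤ 44 (since 44 = 1·40 + 4 with remainder 4 ≠ 0), so F_{353^40} is not a subfield of F_{353^44}. Equivalently: if it were, the tower law would give 40 = [F_{353^40}:F_353] dividing [F_{353^44}:F_353] = 44, contradiction.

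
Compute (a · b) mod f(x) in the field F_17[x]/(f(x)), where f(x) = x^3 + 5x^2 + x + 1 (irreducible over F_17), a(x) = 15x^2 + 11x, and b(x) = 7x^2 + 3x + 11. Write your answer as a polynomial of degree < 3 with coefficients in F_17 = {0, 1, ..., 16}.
a · b ≡ 11x + 12 (mod f(x))

Multiply in F_17[x]: a(x)·b(x) = (15x^2 + 11x)·(7x^2 + 3x + 11) = 3x^4 + 3x^3 + 11x^2 + 2x. This has degree ≥ 3, so divide by f(x) over F_17: 3x^4 + 3x^3 + 11x^2 + 2x = (3x + 5)·(x^3 + 5x^2 + x + 1) + (11x + 12). Hence a·b ≡ 11x + 12 (mod f). (F_17[x]/(f) is a field with 17^3 = 4913 elements since f is irreducible of degree 3.)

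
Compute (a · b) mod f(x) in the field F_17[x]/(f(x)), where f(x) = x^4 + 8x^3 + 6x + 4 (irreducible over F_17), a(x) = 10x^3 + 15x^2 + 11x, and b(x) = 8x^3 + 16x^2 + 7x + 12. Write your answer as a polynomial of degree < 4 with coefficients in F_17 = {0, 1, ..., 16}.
a · b ≡ 13x^3 + 6x^2 + 9x + 12 (mod f(x))

Multiply in F_17[x]: a(x)·b(x) = (10x^3 + 15x^2 + 11x)·(8x^3 + 16x^2 + 7x + 12) = 12x^6 + 8x^5 + 7x^4 + 10x^3 + 2x^2 + 13x. This has degree ≥ 4, so divide by f(x) over F_17: 12x^6 + 8x^5 + 7x^4 + 10x^3 + 2x^2 + 13x = (12x^2 + 14x + 14)·(x^4 + 8x^3 + 6x + 4) + (13x^3 + 6x^2 + 9x + 12). Hence a·b ≡ 13x^3 + 6x^2 + 9x + 12 (mod f). (F_17[x]/(f) is a field with 17^4 = 83521 elements since f is irreducible of degree 4.)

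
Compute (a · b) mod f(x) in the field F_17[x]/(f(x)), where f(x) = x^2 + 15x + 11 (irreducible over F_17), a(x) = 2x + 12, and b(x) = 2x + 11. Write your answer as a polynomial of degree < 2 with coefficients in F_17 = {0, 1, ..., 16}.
a · b ≡ 3x + 3 (mod f(x))

Multiply in F_17[x]: a(x)·b(x) = (2x + 12)·(2x + 11) = 4x^2 + 12x + 13. This has degree ≥ 2, so divide by f(x) over F_17: 4x^2 + 12x + 13 = (4)·(x^2 + 15x + 11) + (3x + 3). Hence a·b ≡ 3x + 3 (mod f). (F_17[x]/(f) is a field with 17^2 = 289 elements since f is irreducible of degree 2.)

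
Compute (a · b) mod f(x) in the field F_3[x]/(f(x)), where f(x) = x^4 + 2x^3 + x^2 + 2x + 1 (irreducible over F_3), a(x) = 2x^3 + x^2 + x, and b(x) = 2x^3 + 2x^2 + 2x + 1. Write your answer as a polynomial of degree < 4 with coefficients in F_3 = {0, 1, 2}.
a · b ≡ 2x^3 + x^2 + 2x + 1 (mod f(x))

Multiply in F_3[x]: a(x)·b(x) = (2x^3 + x^2 + x)·(2x^3 + 2x^2 + 2x + 1) = x^6 + 2x^4 + x. This has degree ≥ 4, so divide by f(x) over F_3: x^6 + 2x^4 + x = (x^2 + x + 2)·(x^4 + 2x^3 + x^2 + 2x + 1) + (2x^3 + x^2 + 2x + 1). Hence a·b ≡ 2x^3 + x^2 + 2x + 1 (mod f). (F_3[x]/(f) is a field with 3^4 = 81 elements since f is irreducible of degree 4.)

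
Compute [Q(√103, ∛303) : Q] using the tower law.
[Q(√103, ∛303) : Q] = 6

Let L = Q(√103, ∛303). Since Q(√103) ⊂ L and [Q(√103):Q] = 2, the tower law gives 2 | [L:Q]. Likewise Q(∛303) ⊂ L with [Q(∛303):Q] = 3 (because 303 is not a perfect cube), so 3 | [L:Q]. As gcd(2,3) = 1, [L:Q] is divisible by 6. Conversely L is generated over Q by √103 and ∛303, so [L:Q] ≤ 2·3 = 6. Therefore [Q(√103, ∛303) : Q] = 6.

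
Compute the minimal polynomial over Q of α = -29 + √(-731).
m_α(x) = x^2 + 58x + 1572

From α + 29 = √(-731), squaring gives (α + 29)^2 = -731, i.e. α^2 + 58α + 841 = -731, so α^2 + 58α + 1572 = 0. The discriminant of x^2 + 58x + 1572 is (58)^2 - 4·(1572) = 3364 - 6288 = -2924, and 4·(-731) is not a perfect square in Q since -731 is squarefree and ≠ 1. Hence x^2 + 58x + 1572 is irreducible over Q and is the minimal polynomial of α.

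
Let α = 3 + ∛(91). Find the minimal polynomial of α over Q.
m_α(x) = x^3 - 9x^2 + 27x - 118

Set β = α - 3 = ∛(91), so β^3 = 91. Then (α - 3)^3 - 91 = 0, i.e. α is a root of g(x) = (x - 3)^3 - 91 = x^3 - 9x^2 + 27x - 118. Since g(x) = h(x - 3) where h(x) = x^3 - 91, and h is irreducible over Q (because 91 is not a perfect cube, so h has no rational root, and a monic cubic with no rational root is irreducible), g is also irreducible (irreducibility is preserved under the substitution x → x - 3). Hence m_α(x) = x^3 - 9x^2 + 27x - 118.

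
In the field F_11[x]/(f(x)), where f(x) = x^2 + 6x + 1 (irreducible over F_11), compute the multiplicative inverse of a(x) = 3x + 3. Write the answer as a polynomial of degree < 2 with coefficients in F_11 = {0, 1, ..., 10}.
a(x)^(-1) ≡ x + 5 (mod f(x))

Since f is irreducible over F_11, F_11[x]/(f) is a field and a(x) ≠ 0 has an inverse. Apply the extended Euclidean algorithm to f(x) and a(x) in F_11[x]: f(x) = (4x + 9)·a(x) + (7). The last nonzero remainder is the constant 7 = gcd(f, a) in F_11. Back-substituting through the division chain expresses 7 = s(x)·a(x) + t(x)·f(x) with s(x) ≡ 7x + 2 (mod f), so (7x + 2)·a(x) ≡ 7 (mod f). Multiplying by 7^(-1) ≡ 8 in F_11 gives a(x)^(-1) ≡ 8·(7x + 2) ≡ x + 5 (mod f). Check: (3x + 3)·(x + 5) = 3x^2 + 7x + 4 ≡ 1 (mod x^2 + 6x + 1).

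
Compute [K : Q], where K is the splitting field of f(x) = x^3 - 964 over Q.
[K : Q] = 6

The roots of x^3 - 964 are ∛964, ω∛964, ω^2∛964 where ω = e^(2πi/3) is a primitive cube root of unity, so K = Q(∛964, ω). Now [Q(∛964):Q] = 3 (since 964 is not a perfect cube, x^3 - 964 is irreducible) and [Q(ω):Q] = 2. Both 2 and 3 divide [K:Q], and [K:Q] ≤ 3·2 = 6, so [K:Q] = 6. (Equivalently: Q(∛964) ⊂ R but ω ∉ R, so [K : Q(∛964)] = 2.)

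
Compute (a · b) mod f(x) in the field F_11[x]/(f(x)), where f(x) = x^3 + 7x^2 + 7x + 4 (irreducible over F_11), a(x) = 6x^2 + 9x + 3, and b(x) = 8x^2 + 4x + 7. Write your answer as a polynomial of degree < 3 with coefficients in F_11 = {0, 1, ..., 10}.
a · b ≡ 5x^2 + x + 2 (mod f(x))

Multiply in F_11[x]: a(x)·b(x) = (6x^2 + 9x + 3)·(8x^2 + 4x + 7) = 4x^4 + 8x^3 + 3x^2 + 9x + 10. This has degree ≥ 3, so divide by f(x) over F_11: 4x^4 + 8x^3 + 3x^2 + 9x + 10 = (4x + 2)·(x^3 + 7x^2 + 7x + 4) + (5x^2 + x + 2). Hence a·b ≡ 5x^2 + x + 2 (mod f). (F_11[x]/(f) is a field with 11^3 = 1331 elements since f is irreducible of degree 3.)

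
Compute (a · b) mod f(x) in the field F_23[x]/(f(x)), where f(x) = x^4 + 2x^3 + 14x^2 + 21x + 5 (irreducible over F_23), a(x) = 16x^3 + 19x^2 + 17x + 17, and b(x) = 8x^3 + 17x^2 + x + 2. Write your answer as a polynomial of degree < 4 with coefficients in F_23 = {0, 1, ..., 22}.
a · b ≡ 7x^3 + 21x^2 + 22x + 19 (mod f(x))

Multiply in F_23[x]: a(x)·b(x) = (16x^3 + 19x^2 + 17x + 17)·(8x^3 + 17x^2 + x + 2) = 13x^6 + 10x^5 + 15x^4 + 16x^3 + 22x^2 + 5x + 11. This has degree ≥ 4, so divide by f(x) over F_23: 13x^6 + 10x^5 + 15x^4 + 16x^3 + 22x^2 + 5x + 11 = (13x^2 + 7x + 3)·(x^4 + 2x^3 + 14x^2 + 21x + 5) + (7x^3 + 21x^2 + 22x + 19). Hence a·b ≡ 7x^3 + 21x^2 + 22x + 19 (mod f). (F_23[x]/(f) is a field with 23^4 = 279841 elements since f is irreducible of degree 4.)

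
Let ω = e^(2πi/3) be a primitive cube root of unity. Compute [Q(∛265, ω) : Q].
[Q(∛265, ω) : Q] = 6

[Q(∛265):Q] = 3 (min poly x^3 - 265, irreducible since 265 is not a perfect cube). [Q(ω):Q] = 2 (min poly x^2 + x + 1). Since Q(∛265) ⊂ R and ω ∉ R, we have ω ∉ Q(∛265), so x^2 + x + 1 remains irreducible over Q(∛265) and [Q(∛265, ω) : Q(∛265)] = 2. By the tower law, [Q(∛265, ω) : Q] = 3 · 2 = 6. (In fact Q(∛265, ω) is the splitting field of x^3 - 265 over Q.)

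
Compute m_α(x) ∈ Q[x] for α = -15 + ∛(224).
m_α(x) = x^3 + 45x^2 + 675x + 3151

Set β = α + 15 = ∛(224), so β^3 = 224. Then (α + 15)^3 - 224 = 0, i.e. α is a root of g(x) = (x + 15)^3 - 224 = x^3 + 45x^2 + 675x + 3151. Since g(x) = h(x + 15) where h(x) = x^3 - 224, and h is irreducible over Q (because 224 is not a perfect cube, so h has no rational root, and a monic cubic with no rational root is irreducible), g is also irreducible (irreducibility is preserved under the substitution x → x + 15). Hence m_α(x) = x^3 + 45x^2 + 675x + 3151.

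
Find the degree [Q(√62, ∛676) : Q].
[Q(√62, ∛676) : Q] = 6

Let L = Q(√62, ∛676). Since Q(√62) ⊂ L and [Q(√62):Q] = 2, the tower law gives 2 | [L:Q]. Likewise Q(∛676) ⊂ L with [Q(∛676):Q] = 3 (because 676 is not a perfect cube), so 3 | [L:Q]. As gcd(2,3) = 1, [L:Q] is divisible by 6. Conversely L is generated over Q by √62 and ∛676, so [L:Q] ≤ 2·3 = 6. Therefore [Q(√62, ∛676) : Q] = 6.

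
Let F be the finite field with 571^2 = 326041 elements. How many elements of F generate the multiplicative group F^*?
There are φ(326040) = 69120 primitive elements

F_q^* is cyclic of order q - 1 = 326040. A cyclic group of order m has exactly φ(m) generators. Here m = 326040 = 2^3 · 3 · 5 · 11 · 13 · 19, so the number of primitive elements is φ(326040) = 69120.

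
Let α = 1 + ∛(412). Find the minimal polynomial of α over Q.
m_α(x) = x^3 - 3x^2 + 3x - 413

Set β = α - 1 = ∛(412), so β^3 = 412. Then (α - 1)^3 - 412 = 0, i.e. α is a root of g(x) = (x - 1)^3 - 412 = x^3 - 3x^2 + 3x - 413. Since g(x) = h(x - 1) where h(x) = x^3 - 412, and h is irreducible over Q (because 412 is not a perfect cube, so h has no rational root, and a monic cubic with no rational root is irreducible), g is also irreducible (irreducibility is preserved under the substitution x → x - 1). Hence m_α(x) = x^3 - 3x^2 + 3x - 413.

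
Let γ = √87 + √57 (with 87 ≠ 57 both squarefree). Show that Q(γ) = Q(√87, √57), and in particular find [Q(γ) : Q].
[Q(γ) : Q] = 4 (equivalently, Q(γ) = Q(√87, √57))

Obviously Q(γ) ⊆ Q(√87, √57), and [Q(√87, √57):Q] = 4 (since 87, 57 are distinct squarefree integers > 1 with 4959 not a perfect square). To show equality we compute the minimal polynomial of γ. From γ = √87 + √57: γ^2 = 87 + 2√(4959) + 57 = 144 + 2√(4959), so γ^2 - 144 = 2√(4959); squaring, (γ^2 - 144)^2 = 4·4959, i.e. γ^4 - 288γ^2 + 20736 - 19836 = 0, i.e. γ^4 - 288γ^2 + 900 = 0. So γ is a root of x^4 - 288x^2 + 900. This polynomial is irreducible over Q: it has no rational root (each ±√87 ± √57 is irrational), and any factorization into two quadratics over Q would force √(4959) ∈ Q (pairing opposite roots) or √87, √57 ∈ Q (other pairings), all impossible. Hence [Q(γ):Q] = 4 = [Q(√87, √57):Q], so Q(γ) = Q(√87, √57).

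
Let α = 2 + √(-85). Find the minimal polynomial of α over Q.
m_α(x) = x^2 - 4x + 89

From α - 2 = √(-85), squaring gives (α - 2)^2 = -85, i.e. α^2 - 4α + 4 = -85, so α^2 - 4α + 89 = 0. The discriminant of x^2 - 4x + 89 is (-4)^2 - 4·(89) = 16 - 356 = -340, and 4·(-85) is not a perfect square in Q since -85 is squarefree and ≠ 1. Hence x^2 - 4x + 89 is irreducible over Q and is the minimal polynomial of α.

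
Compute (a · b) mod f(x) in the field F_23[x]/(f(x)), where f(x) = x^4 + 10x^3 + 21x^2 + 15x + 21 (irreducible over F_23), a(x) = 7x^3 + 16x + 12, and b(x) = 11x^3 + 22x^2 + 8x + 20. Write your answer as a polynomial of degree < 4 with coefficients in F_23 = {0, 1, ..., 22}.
a · b ≡ 6x^3 + 16x^2 + 9x + 15 (mod f(x))

Multiply in F_23[x]: a(x)·b(x) = (7x^3 + 16x + 12)·(11x^3 + 22x^2 + 8x + 20) = 8x^6 + 16x^5 + 2x^4 + 3x^3 + x^2 + 2x + 10. This has degree ≥ 4, so divide by f(x) over F_23: 8x^6 + 16x^5 + 2x^4 + 3x^3 + x^2 + 2x + 10 = (8x^2 + 5x + 14)·(x^4 + 10x^3 + 21x^2 + 15x + 21) + (6x^3 + 16x^2 + 9x + 15). Hence a·b ≡ 6x^3 + 16x^2 + 9x + 15 (mod f). (F_23[x]/(f) is a field with 23^4 = 279841 elements since f is irreducible of degree 4.)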